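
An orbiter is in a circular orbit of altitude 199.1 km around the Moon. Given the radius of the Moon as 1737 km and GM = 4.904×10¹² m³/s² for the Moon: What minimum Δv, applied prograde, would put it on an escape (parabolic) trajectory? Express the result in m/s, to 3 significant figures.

r = 1737 + 199.1 = 1936.1 km = 1.9361×10⁶ m.
Circular speed v_c = √(μ/r) = 1592 m/s.
Escape speed v_esc = √(2μ/r) = √2 × v_c = 2251 m/s.
Δv = v_esc − v_c = 659.2 m/s.

Δv ≈ 659 m/s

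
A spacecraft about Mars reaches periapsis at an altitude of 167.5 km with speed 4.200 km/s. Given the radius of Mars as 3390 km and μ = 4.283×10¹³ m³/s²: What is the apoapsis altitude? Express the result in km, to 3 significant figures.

apoapsis altitude ≈ 6360 km

r_p = 3390 + 167.5 = 3557.5 km = 3.558×10⁶ m.
Specific energy ε = v²/2 − μ/r = -3.219×10⁶ J/kg, so a = −μ/(2ε) = 6.652×10⁶ m.
The apsides satisfy r_p + r_a = 2a, so the apoapsis radius is 2a − r_p = 9.746×10⁶ m = 9746.4 km.
Apoapsis altitude = 9746.4 − 3390 = 6356.4 km.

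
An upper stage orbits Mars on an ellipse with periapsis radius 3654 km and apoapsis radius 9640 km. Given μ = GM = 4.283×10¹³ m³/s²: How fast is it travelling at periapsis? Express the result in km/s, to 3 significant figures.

v ≈ 4.12 km/s

Semi-major axis a = (r_p + r_a)/2 = 6647.0 km = 6.647×10⁶ m.
Vis-viva: v² = μ(2/r − 1/a) = 4.283×10¹³ × (5.473×10⁻⁷ − 1.504×10⁻⁷) = 1.700×10⁷ m²/s².
v = 4123 m/s = 4.123 km/s.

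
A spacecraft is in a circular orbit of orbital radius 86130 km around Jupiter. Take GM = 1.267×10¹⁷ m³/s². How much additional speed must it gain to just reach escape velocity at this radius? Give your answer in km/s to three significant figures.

Δv ≈ 15.9 km/s

r = 86130 km = 8.613×10⁷ m.
Circular speed v_c = √(μ/r) = 38350 m/s.
Escape speed v_esc = √(2μ/r) = √2 × v_c = 54240 m/s.
Δv = v_esc − v_c = 15890 m/s = 15.89 km/s.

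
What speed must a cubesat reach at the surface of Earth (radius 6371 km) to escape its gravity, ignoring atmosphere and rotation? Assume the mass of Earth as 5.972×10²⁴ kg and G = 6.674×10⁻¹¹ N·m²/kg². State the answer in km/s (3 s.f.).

μ = GM = 6.674×10⁻¹¹ × 5.972×10²⁴ = 3.986×10¹⁴ m³/s².
r = R = 6.371×10⁶ m.
Escape speed v_esc = √(2μ/r) = √(2 × 3.986×10¹⁴ / 6.371×10⁶) = √(1.251×10⁸) = 11190 m/s.
= 11.19 km/s.

v_esc ≈ 11.2 km/s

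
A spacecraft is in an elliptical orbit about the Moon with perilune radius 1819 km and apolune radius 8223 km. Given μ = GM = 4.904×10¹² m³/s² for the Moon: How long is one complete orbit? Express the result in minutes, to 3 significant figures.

Semi-major axis a = (r_p + r_a)/2 = (1819.0 + 8223.0)/2 = 5021.0 km = 5.021×10⁶ m.
By Kepler's third law T = 2π√(a³/μ) = 2π × 5.081×10³ = 3.192×10⁴ s.
= 532.0 minutes.

T ≈ 532 minutes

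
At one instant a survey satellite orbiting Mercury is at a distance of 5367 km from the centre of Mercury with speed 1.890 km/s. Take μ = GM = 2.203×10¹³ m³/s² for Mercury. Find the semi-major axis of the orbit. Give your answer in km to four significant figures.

a ≈ 4751 km

r = 5.367×10⁶ m.
Vis-viva rearranged: 1/a = 2/r − v²/μ = 3.726×10⁻⁷ − 1.621×10⁻⁷ = 2.105×10⁻⁷ m⁻¹.
a = 4.751×10⁶ m = 4750.6 km.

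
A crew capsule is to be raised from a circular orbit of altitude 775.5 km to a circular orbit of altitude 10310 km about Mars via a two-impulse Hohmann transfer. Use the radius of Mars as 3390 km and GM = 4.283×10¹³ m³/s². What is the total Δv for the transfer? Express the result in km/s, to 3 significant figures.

r₁ = 3390 + 775.5 = 4165.5 km = 4.1655×10⁶ m.
r₂ = 3390 + 10310 = 13700 km = 1.3700×10⁷ m.
Transfer ellipse a_t = (r₁ + r₂)/2 = 8.933×10⁶ m.
At r₁: circular v_c1 = √(μ/r₁) = 3207 m/s; transfer-periapsis v_p = √[μ(2/r₁ − 1/a_t)] = 3971 m/s.
Δv₁ = v_p − v_c1 = 764.5 m/s.
At r₂: circular v_c2 = √(μ/r₂) = 1768 m/s; transfer-apoapsis v_a = √[μ(2/r₂ − 1/a_t)] = 1207 m/s.
Δv₂ = v_c2 − v_a = 560.7 m/s.
Total Δv = Δv₁ + Δv₂ = 1325 m/s = 1.325 km/s.

Δv_total ≈ 1.33 km/s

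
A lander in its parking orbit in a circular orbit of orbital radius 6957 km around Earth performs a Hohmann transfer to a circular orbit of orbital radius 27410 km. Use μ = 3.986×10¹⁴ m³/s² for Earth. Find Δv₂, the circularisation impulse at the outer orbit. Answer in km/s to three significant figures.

Δv ≈ 1.39 km/s

r₁ = 6957 km = 6.957×10⁶ m.
r₂ = 27410 km = 2.741×10⁷ m.
Transfer ellipse a_t = (r₁ + r₂)/2 = 1.718×10⁷ m.
At r₁: circular v_c1 = √(μ/r₁) = 7569 m/s; transfer-perigee v_p = √[μ(2/r₁ − 1/a_t)] = 9560 m/s.
At r₂: circular v_c2 = √(μ/r₂) = 3813 m/s; transfer-apogee v_a = √[μ(2/r₂ − 1/a_t)] = 2426 m/s.
Δv₂ = v_c2 − v_a = 1387 m/s.
= 1.387 km/s.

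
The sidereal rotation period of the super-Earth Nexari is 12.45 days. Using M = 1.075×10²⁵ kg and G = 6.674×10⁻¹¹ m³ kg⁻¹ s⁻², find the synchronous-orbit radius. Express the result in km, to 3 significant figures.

μ = GM = 6.674×10⁻¹¹ × 1.075×10²⁵ = 7.175×10¹⁴ m³/s².
T = 12.45 days = 1.076×10⁶ s.
A synchronous orbit has period T, so by Kepler's third law a = (μT²/4π²)^(1/3).
μT²/4π² = 7.175×10¹⁴ × (1.076×10⁶)² / 39.48 = 2.103×10²⁵ m³.
a = 2.760×10⁸ m = 2.7602×10⁵ km.

r_sync ≈ 2.76×10⁵ km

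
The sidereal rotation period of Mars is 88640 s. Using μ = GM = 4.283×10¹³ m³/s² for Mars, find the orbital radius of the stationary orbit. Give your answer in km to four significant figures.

A synchronous orbit has period T, so by Kepler's third law a = (μT²/4π²)^(1/3).
μT²/4π² = 4.283×10¹³ × (8.864×10⁴)² / 39.48 = 8.524×10²¹ m³.
a = 2.043×10⁷ m = 20428 km.

r_sync ≈ 20430 km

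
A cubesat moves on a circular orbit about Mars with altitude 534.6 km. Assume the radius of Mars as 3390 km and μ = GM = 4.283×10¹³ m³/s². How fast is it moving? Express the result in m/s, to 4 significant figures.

v ≈ 3304 m/s

r = 3390 + 534.6 = 3924.6 km = 3.9246×10⁶ m.
For a circular orbit v = √(μ/r) = √(4.283×10¹³ / 3.925×10⁶) = √(1.091×10⁷) = 3304 m/s.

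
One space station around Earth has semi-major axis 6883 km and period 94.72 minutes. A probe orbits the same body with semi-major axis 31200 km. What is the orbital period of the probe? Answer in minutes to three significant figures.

Kepler's third law: T² ∝ a³, so T₂ = T₁ (a₂/a₁)^(3/2).
a₂/a₁ = 4.533, (a₂/a₁)^(3/2) = 9.651.
T₂ = 94.72 × 9.651 = 914.1 minutes.

T₂ ≈ 914 minutes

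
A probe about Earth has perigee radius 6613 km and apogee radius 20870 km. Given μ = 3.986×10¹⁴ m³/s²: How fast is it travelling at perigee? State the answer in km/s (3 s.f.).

Semi-major axis a = (r_p + r_a)/2 = 13742 km = 1.374×10⁷ m.
Vis-viva: v² = μ(2/r − 1/a) = 3.986×10¹⁴ × (3.024×10⁻⁷ − 7.277×10⁻⁸) = 9.154×10⁷ m²/s².
v = 9568 m/s = 9.568 km/s.

v ≈ 9.57 km/s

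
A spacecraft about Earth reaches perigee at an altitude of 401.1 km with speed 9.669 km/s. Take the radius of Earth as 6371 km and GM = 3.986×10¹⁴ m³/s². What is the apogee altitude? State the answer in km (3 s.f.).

r_p = 6371 + 401.1 = 6772.1 km = 6.772×10⁶ m.
Specific energy ε = v²/2 − μ/r = -1.211×10⁷ J/kg, so a = −μ/(2ε) = 1.645×10⁷ m.
The apsides satisfy r_p + r_a = 2a, so the apogee radius is 2a − r_p = 2.613×10⁷ m = 26131 km.
Apogee altitude = 26131 − 6371 = 19760 km.

apogee altitude ≈ 19800 km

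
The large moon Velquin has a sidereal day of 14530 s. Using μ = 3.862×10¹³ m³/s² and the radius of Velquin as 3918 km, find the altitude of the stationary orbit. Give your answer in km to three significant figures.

h_sync ≈ 1990 km

A synchronous orbit has period T, so by Kepler's third law a = (μT²/4π²)^(1/3).
μT²/4π² = 3.862×10¹³ × (1.453×10⁴)² / 39.48 = 2.065×10²⁰ m³.
a = 5.911×10⁶ m = 5911.0 km.
Altitude h = a − R = 5911.0 − 3918 = 1993.0 km.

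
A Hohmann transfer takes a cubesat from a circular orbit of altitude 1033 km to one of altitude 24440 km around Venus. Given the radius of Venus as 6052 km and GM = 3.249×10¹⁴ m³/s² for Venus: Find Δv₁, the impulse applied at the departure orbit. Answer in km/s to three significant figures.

Δv ≈ 1.86 km/s

r₁ = 6052 + 1033 = 7085.0 km = 7.0850×10⁶ m.
r₂ = 6052 + 24440 = 30492 km = 3.0492×10⁷ m.
Transfer ellipse a_t = (r₁ + r₂)/2 = 1.879×10⁷ m.
At r₁: circular v_c1 = √(μ/r₁) = 6772 m/s; transfer-periapsis v_p = √[μ(2/r₁ − 1/a_t)] = 8627 m/s.
Δv₁ = v_p − v_c1 = 1855 m/s.
= 1.855 km/s.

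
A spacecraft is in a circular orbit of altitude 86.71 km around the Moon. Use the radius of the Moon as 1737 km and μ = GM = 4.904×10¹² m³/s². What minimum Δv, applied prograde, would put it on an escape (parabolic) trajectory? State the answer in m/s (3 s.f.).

Δv ≈ 679 m/s

r = 1737 + 86.71 = 1823.7 km = 1.8237×10⁶ m.
Circular speed v_c = √(μ/r) = 1640 m/s.
Escape speed v_esc = √(2μ/r) = √2 × v_c = 2319 m/s.
Δv = v_esc − v_c = 679.2 m/s.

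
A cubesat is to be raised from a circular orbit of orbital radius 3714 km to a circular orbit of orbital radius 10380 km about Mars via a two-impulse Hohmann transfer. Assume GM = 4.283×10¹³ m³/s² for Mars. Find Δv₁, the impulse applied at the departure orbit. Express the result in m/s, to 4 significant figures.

r₁ = 3714 km = 3.714×10⁶ m.
r₂ = 10380 km = 1.038×10⁷ m.
Transfer ellipse a_t = (r₁ + r₂)/2 = 7.047×10⁶ m.
At r₁: circular v_c1 = √(μ/r₁) = 3396 m/s; transfer-periapsis v_p = √[μ(2/r₁ − 1/a_t)] = 4121 m/s.
Δv₁ = v_p − v_c1 = 725.6 m/s.

Δv ≈ 725.6 m/s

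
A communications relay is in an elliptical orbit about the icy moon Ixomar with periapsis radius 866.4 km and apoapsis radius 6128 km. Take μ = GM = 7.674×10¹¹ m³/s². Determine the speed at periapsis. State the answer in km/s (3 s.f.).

Semi-major axis a = (r_p + r_a)/2 = 3497.2 km = 3.497×10⁶ m.
Vis-viva: v² = μ(2/r − 1/a) = 7.674×10¹¹ × (2.308×10⁻⁶ − 2.859×10⁻⁷) = 1.552×10⁶ m²/s².
v = 1246 m/s = 1.246 km/s.

v ≈ 1.25 km/s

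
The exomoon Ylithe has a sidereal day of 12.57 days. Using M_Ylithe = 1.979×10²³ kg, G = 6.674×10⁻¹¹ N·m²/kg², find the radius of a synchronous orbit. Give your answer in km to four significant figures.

μ = GM = 6.674×10⁻¹¹ × 1.979×10²³ = 1.321×10¹³ m³/s².
T = 12.57 days = 1.086×10⁶ s.
A synchronous orbit has period T, so by Kepler's third law a = (μT²/4π²)^(1/3).
μT²/4π² = 1.321×10¹³ × (1.086×10⁶)² / 39.48 = 3.946×10²³ m³.
a = 7.335×10⁷ m = 73348 km.

r_sync ≈ 73350 km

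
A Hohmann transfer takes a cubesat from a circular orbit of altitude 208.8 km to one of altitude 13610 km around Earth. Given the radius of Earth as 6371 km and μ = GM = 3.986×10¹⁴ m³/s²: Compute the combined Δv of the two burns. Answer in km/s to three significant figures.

Δv_total ≈ 3.09 km/s

r₁ = 6371 + 208.8 = 6579.8 km = 6.5798×10⁶ m.
r₂ = 6371 + 13610 = 19981 km = 1.9981×10⁷ m.
Transfer ellipse a_t = (r₁ + r₂)/2 = 1.328×10⁷ m.
At r₁: circular v_c1 = √(μ/r₁) = 7783 m/s; transfer-perigee v_p = √[μ(2/r₁ − 1/a_t)] = 9547 m/s.
Δv₁ = v_p − v_c1 = 1764 m/s.
At r₂: circular v_c2 = √(μ/r₂) = 4466 m/s; transfer-apogee v_a = √[μ(2/r₂ − 1/a_t)] = 3144 m/s.
Δv₂ = v_c2 − v_a = 1323 m/s.
Total Δv = Δv₁ + Δv₂ = 3086 m/s = 3.086 km/s.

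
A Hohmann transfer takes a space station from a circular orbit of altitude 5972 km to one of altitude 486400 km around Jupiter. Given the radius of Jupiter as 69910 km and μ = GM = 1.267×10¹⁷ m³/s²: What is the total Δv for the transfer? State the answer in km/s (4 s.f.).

r₁ = 69910 + 5972 = 75882 km = 7.5882×10⁷ m.
r₂ = 69910 + 486400 = 556310 km = 5.5631×10⁸ m.
Transfer ellipse a_t = (r₁ + r₂)/2 = 3.161×10⁸ m.
At r₁: circular v_c1 = √(μ/r₁) = 40860 m/s; transfer-perijove v_p = √[μ(2/r₁ − 1/a_t)] = 54210 m/s.
Δv₁ = v_p − v_c1 = 13350 m/s.
At r₂: circular v_c2 = √(μ/r₂) = 15090 m/s; transfer-apojove v_a = √[μ(2/r₂ − 1/a_t)] = 7394 m/s.
Δv₂ = v_c2 − v_a = 7697 m/s.
Total Δv = Δv₁ + Δv₂ = 21040 m/s = 21.04 km/s.

Δv_total ≈ 21.04 km/s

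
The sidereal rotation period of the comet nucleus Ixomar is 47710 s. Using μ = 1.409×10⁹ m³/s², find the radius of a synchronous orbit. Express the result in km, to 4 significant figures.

r_sync ≈ 433.1 km

A synchronous orbit has period T, so by Kepler's third law a = (μT²/4π²)^(1/3).
μT²/4π² = 1.409×10⁹ × (4.771×10⁴)² / 39.48 = 8.124×10¹⁶ m³.
a = 4.331×10⁵ m = 433.10 km.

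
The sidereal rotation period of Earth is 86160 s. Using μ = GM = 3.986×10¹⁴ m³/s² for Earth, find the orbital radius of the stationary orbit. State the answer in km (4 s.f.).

r_sync ≈ 42160 km

A synchronous orbit has period T, so by Kepler's third law a = (μT²/4π²)^(1/3).
μT²/4π² = 3.986×10¹⁴ × (8.616×10⁴)² / 39.48 = 7.495×10²² m³.
a = 4.216×10⁷ m = 42163 km.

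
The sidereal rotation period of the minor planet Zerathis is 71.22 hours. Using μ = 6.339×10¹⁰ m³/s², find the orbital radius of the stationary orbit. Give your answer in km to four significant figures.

r_sync ≈ 4726 km

T = 71.22 hours = 2.564×10⁵ s.
A synchronous orbit has period T, so by Kepler's third law a = (μT²/4π²)^(1/3).
μT²/4π² = 6.339×10¹⁰ × (2.564×10⁵)² / 39.48 = 1.056×10²⁰ m³.
a = 4.726×10⁶ m = 4726.0 km.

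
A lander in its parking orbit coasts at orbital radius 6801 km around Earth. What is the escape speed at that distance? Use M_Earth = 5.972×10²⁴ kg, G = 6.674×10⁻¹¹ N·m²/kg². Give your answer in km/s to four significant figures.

v_esc ≈ 10.83 km/s

μ = GM = 6.674×10⁻¹¹ × 5.972×10²⁴ = 3.986×10¹⁴ m³/s².
r = 6801 km = 6.801×10⁶ m.
Escape speed v_esc = √(2μ/r) = √(2 × 3.986×10¹⁴ / 6.801×10⁶) = √(1.172×10⁸) = 10830 m/s.
= 10.83 km/s.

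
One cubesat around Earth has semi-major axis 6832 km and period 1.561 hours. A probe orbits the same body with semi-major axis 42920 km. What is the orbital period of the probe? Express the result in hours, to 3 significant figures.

Kepler's third law: T² ∝ a³, so T₂ = T₁ (a₂/a₁)^(3/2).
a₂/a₁ = 6.282, (a₂/a₁)^(3/2) = 15.75.
T₂ = 1.561 × 15.75 = 24.58 hours.

T₂ ≈ 24.6 hours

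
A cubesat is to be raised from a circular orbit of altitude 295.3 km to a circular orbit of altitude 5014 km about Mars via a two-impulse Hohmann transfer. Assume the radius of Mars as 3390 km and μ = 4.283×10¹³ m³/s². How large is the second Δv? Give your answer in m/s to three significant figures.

r₁ = 3390 + 295.3 = 3685.3 km = 3.6853×10⁶ m.
r₂ = 3390 + 5014 = 8404.0 km = 8.4040×10⁶ m.
Transfer ellipse a_t = (r₁ + r₂)/2 = 6.045×10⁶ m.
At r₁: circular v_c1 = √(μ/r₁) = 3409 m/s; transfer-periapsis v_p = √[μ(2/r₁ − 1/a_t)] = 4020 m/s.
At r₂: circular v_c2 = √(μ/r₂) = 2258 m/s; transfer-apoapsis v_a = √[μ(2/r₂ − 1/a_t)] = 1763 m/s.
Δv₂ = v_c2 − v_a = 494.8 m/s.

Δv ≈ 495 m/s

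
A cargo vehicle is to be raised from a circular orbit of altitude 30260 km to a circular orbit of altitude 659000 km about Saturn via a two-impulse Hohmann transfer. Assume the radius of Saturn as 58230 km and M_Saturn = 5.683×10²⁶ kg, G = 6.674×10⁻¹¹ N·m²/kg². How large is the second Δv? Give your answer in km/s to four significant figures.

μ = GM = 6.674×10⁻¹¹ × 5.683×10²⁶ = 3.793×10¹⁶ m³/s².
r₁ = 58230 + 30260 = 88490 km = 8.8490×10⁷ m.
r₂ = 58230 + 659000 = 717230 km = 7.1723×10⁸ m.
Transfer ellipse a_t = (r₁ + r₂)/2 = 4.029×10⁸ m.
At r₁: circular v_c1 = √(μ/r₁) = 20700 m/s; transfer-perikrone v_p = √[μ(2/r₁ − 1/a_t)] = 27620 m/s.
At r₂: circular v_c2 = √(μ/r₂) = 7272 m/s; transfer-apokrone v_a = √[μ(2/r₂ − 1/a_t)] = 3408 m/s.
Δv₂ = v_c2 − v_a = 3864 m/s.
= 3.864 km/s.

Δv ≈ 3.864 km/s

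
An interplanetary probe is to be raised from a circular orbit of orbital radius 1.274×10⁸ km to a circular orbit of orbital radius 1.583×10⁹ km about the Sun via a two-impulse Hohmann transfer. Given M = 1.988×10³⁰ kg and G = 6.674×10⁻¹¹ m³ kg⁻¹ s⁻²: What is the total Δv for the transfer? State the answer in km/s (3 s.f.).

Δv_total ≈ 17.3 km/s

μ = GM = 6.674×10⁻¹¹ × 1.988×10³⁰ = 1.327×10²⁰ m³/s².
r₁ = 1.274×10⁸ km = 1.274×10¹¹ m.
r₂ = 1.583×10⁹ km = 1.583×10¹² m.
Transfer ellipse a_t = (r₁ + r₂)/2 = 8.552×10¹¹ m.
At r₁: circular v_c1 = √(μ/r₁) = 32270 m/s; transfer-perihelion v_p = √[μ(2/r₁ − 1/a_t)] = 43910 m/s.
Δv₁ = v_p − v_c1 = 11630 m/s.
At r₂: circular v_c2 = √(μ/r₂) = 9155 m/s; transfer-aphelion v_a = √[μ(2/r₂ − 1/a_t)] = 3534 m/s.
Δv₂ = v_c2 − v_a = 5621 m/s.
Total Δv = Δv₁ + Δv₂ = 17260 m/s = 17.26 km/s.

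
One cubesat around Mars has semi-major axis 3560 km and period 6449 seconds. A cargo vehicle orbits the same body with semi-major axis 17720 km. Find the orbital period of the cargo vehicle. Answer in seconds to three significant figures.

T₂ ≈ 71600 seconds

Kepler's third law: T² ∝ a³, so T₂ = T₁ (a₂/a₁)^(3/2).
a₂/a₁ = 4.978, (a₂/a₁)^(3/2) = 11.11.
T₂ = 6449 × 11.11 = 71620 seconds.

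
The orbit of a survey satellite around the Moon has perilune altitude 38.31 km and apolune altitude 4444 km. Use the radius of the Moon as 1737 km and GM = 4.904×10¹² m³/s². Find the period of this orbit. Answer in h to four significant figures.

r_p = 1737 + 38.31 = 1775.3 km = 1.7753×10⁶ m.
r_a = 1737 + 4444 = 6181.0 km = 6.1810×10⁶ m.
Semi-major axis a = (r_p + r_a)/2 = (1775.3 + 6181.0)/2 = 3978.2 km = 3.978×10⁶ m.
By Kepler's third law T = 2π√(a³/μ) = 2π × 3.583×10³ = 2.251×10⁴ s.
= 6.254 h.

T ≈ 6.254 h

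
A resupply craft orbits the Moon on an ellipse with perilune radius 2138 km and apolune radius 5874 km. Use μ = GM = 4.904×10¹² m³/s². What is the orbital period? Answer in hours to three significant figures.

Semi-major axis a = (r_p + r_a)/2 = (2138.0 + 5874.0)/2 = 4006.0 km = 4.006×10⁶ m.
By Kepler's third law T = 2π√(a³/μ) = 2π × 3.621×10³ = 2.275×10⁴ s.
= 6.319 hours.

T ≈ 6.32 hours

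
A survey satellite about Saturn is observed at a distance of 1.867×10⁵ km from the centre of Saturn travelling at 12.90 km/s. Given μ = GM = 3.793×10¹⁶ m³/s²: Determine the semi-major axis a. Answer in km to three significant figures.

a ≈ 1.58×10⁵ km

r = 1.867×10⁸ m.
Specific orbital energy ε = v²/2 − μ/r = (12900)²/2 − 3.793×10¹⁶/1.867×10⁸ = -1.200×10⁸ J/kg.
Since ε = −μ/(2a), a = −μ/(2ε) = 1.581×10⁸ m = 1.5810×10⁵ km.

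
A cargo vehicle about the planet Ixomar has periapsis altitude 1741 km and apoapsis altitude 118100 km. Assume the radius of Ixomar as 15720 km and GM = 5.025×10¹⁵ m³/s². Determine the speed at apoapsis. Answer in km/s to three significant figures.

r_p = 15720 + 1741 = 17461 km = 1.7461×10⁷ m.
r_a = 15720 + 118100 = 133820 km = 1.3382×10⁸ m.
Semi-major axis a = (r_p + r_a)/2 = 75640 km = 7.564×10⁷ m.
Vis-viva: v² = μ(2/r − 1/a) = 5.025×10¹⁵ × (1.495×10⁻⁸ − 1.322×10⁻⁸) = 8.668×10⁶ m²/s².
v = 2944 m/s = 2.944 km/s.

v ≈ 2.94 km/s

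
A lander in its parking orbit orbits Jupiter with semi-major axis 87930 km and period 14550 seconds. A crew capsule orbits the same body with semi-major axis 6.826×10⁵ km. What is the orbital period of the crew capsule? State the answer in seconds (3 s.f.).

T₂ ≈ 3.15×10⁵ seconds

Kepler's third law: T² ∝ a³, so T₂ = T₁ (a₂/a₁)^(3/2).
a₂/a₁ = 7.763, (a₂/a₁)^(3/2) = 21.63.
T₂ = 14550 × 21.63 = 3.147×10⁵ seconds.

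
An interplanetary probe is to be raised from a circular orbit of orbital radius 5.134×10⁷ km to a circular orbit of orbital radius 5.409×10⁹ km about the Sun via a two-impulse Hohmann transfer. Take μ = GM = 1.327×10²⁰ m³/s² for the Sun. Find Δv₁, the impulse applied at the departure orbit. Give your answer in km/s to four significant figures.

Δv ≈ 20.72 km/s

r₁ = 5.134×10⁷ km = 5.134×10¹⁰ m.
r₂ = 5.409×10⁹ km = 5.409×10¹² m.
Transfer ellipse a_t = (r₁ + r₂)/2 = 2.730×10¹² m.
At r₁: circular v_c1 = √(μ/r₁) = 50840 m/s; transfer-perihelion v_p = √[μ(2/r₁ − 1/a_t)] = 71560 m/s.
Δv₁ = v_p − v_c1 = 20720 m/s.
= 20.72 km/s.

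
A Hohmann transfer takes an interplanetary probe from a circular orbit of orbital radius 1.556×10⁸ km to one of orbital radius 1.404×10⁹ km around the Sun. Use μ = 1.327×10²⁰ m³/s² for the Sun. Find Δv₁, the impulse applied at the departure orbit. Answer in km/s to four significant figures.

Δv ≈ 9.982 km/s

r₁ = 1.556×10⁸ km = 1.556×10¹¹ m.
r₂ = 1.404×10⁹ km = 1.404×10¹² m.
Transfer ellipse a_t = (r₁ + r₂)/2 = 7.798×10¹¹ m.
At r₁: circular v_c1 = √(μ/r₁) = 29200 m/s; transfer-perihelion v_p = √[μ(2/r₁ − 1/a_t)] = 39190 m/s.
Δv₁ = v_p − v_c1 = 9982 m/s.
= 9.982 km/s.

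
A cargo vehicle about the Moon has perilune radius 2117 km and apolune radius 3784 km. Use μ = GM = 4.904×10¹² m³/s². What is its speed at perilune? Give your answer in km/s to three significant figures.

v ≈ 1.72 km/s

Semi-major axis a = (r_p + r_a)/2 = 2950.5 km = 2.950×10⁶ m.
Vis-viva: v² = μ(2/r − 1/a) = 4.904×10¹² × (9.447×10⁻⁷ − 3.389×10⁻⁷) = 2.971×10⁶ m²/s².
v = 1724 m/s = 1.724 km/s.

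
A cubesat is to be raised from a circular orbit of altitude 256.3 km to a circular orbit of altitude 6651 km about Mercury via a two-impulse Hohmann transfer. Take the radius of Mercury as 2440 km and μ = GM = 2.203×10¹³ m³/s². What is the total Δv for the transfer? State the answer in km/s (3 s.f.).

r₁ = 2440 + 256.3 = 2696.3 km = 2.6963×10⁶ m.
r₂ = 2440 + 6651 = 9091.0 km = 9.0910×10⁶ m.
Transfer ellipse a_t = (r₁ + r₂)/2 = 5.894×10⁶ m.
At r₁: circular v_c1 = √(μ/r₁) = 2858 m/s; transfer-periherm v_p = √[μ(2/r₁ − 1/a_t)] = 3550 m/s.
Δv₁ = v_p − v_c1 = 691.7 m/s.
At r₂: circular v_c2 = √(μ/r₂) = 1557 m/s; transfer-apoherm v_a = √[μ(2/r₂ − 1/a_t)] = 1053 m/s.
Δv₂ = v_c2 − v_a = 503.8 m/s.
Total Δv = Δv₁ + Δv₂ = 1195 m/s = 1.195 km/s.

Δv_total ≈ 1.20 km/s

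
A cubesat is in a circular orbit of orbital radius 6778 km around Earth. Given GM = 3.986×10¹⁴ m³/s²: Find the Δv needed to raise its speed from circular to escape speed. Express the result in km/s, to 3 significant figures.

Δv ≈ 3.18 km/s

r = 6778 km = 6.778×10⁶ m.
Circular speed v_c = √(μ/r) = 7669 m/s.
Escape speed v_esc = √(2μ/r) = √2 × v_c = 10850 m/s.
Δv = v_esc − v_c = 3176 m/s = 3.176 km/s.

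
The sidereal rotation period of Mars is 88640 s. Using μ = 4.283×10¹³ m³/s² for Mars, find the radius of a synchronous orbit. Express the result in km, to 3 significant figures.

A synchronous orbit has period T, so by Kepler's third law a = (μT²/4π²)^(1/3).
μT²/4π² = 4.283×10¹³ × (8.864×10⁴)² / 39.48 = 8.524×10²¹ m³.
a = 2.043×10⁷ m = 20428 km.

r_sync ≈ 20400 km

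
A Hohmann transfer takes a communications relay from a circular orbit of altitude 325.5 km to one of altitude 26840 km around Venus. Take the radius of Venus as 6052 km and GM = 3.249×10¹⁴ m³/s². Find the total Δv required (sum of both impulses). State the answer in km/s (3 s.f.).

r₁ = 6052 + 325.5 = 6377.5 km = 6.3775×10⁶ m.
r₂ = 6052 + 26840 = 32892 km = 3.2892×10⁷ m.
Transfer ellipse a_t = (r₁ + r₂)/2 = 1.963×10⁷ m.
At r₁: circular v_c1 = √(μ/r₁) = 7138 m/s; transfer-periapsis v_p = √[μ(2/r₁ − 1/a_t)] = 9238 m/s.
Δv₁ = v_p − v_c1 = 2101 m/s.
At r₂: circular v_c2 = √(μ/r₂) = 3143 m/s; transfer-apoapsis v_a = √[μ(2/r₂ − 1/a_t)] = 1791 m/s.
Δv₂ = v_c2 − v_a = 1352 m/s.
Total Δv = Δv₁ + Δv₂ = 3452 m/s = 3.452 km/s.

Δv_total ≈ 3.45 km/s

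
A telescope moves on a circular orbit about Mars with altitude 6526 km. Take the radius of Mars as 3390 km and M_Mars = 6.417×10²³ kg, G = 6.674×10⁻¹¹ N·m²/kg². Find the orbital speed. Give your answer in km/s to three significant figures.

v ≈ 2.08 km/s

μ = GM = 6.674×10⁻¹¹ × 6.417×10²³ = 4.283×10¹³ m³/s².
r = 3390 + 6526 = 9916.0 km = 9.9160×10⁶ m.
For a circular orbit v = √(μ/r) = √(4.283×10¹³ / 9.916×10⁶) = √(4.319×10⁶) = 2078 m/s.
That is 2.078 km/s.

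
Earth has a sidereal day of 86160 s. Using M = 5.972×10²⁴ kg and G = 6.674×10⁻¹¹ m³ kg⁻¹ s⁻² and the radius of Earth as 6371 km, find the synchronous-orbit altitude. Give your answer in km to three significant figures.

h_sync ≈ 35800 km

μ = GM = 6.674×10⁻¹¹ × 5.972×10²⁴ = 3.986×10¹⁴ m³/s².
A synchronous orbit has period T, so by Kepler's third law a = (μT²/4π²)^(1/3).
μT²/4π² = 3.986×10¹⁴ × (8.616×10⁴)² / 39.48 = 7.495×10²² m³.
a = 4.216×10⁷ m = 42162 km.
Altitude h = a − R = 42162 − 6371 = 35791 km.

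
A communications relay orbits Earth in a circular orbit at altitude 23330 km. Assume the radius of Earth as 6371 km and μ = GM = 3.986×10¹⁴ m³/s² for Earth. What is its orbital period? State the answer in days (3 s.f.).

r = 6371 + 23330 = 29701 km = 2.9701×10⁷ m.
Kepler's third law: T = 2π√(r³/μ) = 2π√((2.970×10⁷)³ / 3.986×10¹⁴).
r³/μ = 6.573×10⁷ s², so T = 2π × 8.108×10³ = 5.094×10⁴ s.
Converting: 5.094×10⁴ s ÷ 86400 = 0.5896 days.

T ≈ 0.59 days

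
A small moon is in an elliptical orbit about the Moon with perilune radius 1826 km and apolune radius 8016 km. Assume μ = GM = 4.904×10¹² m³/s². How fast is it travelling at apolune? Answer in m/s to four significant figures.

v ≈ 476.5 m/s

Semi-major axis a = (r_p + r_a)/2 = 4921.0 km = 4.921×10⁶ m.
Vis-viva: v² = μ(2/r − 1/a) = 4.904×10¹² × (2.495×10⁻⁷ − 2.032×10⁻⁷) = 2.270×10⁵ m²/s².
v = 476.5 m/s.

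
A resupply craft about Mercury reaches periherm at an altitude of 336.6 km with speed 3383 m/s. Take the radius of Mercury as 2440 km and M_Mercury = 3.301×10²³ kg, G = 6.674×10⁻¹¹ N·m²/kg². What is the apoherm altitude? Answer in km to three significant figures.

apoherm altitude ≈ 4740 km

μ = GM = 6.674×10⁻¹¹ × 3.301×10²³ = 2.203×10¹³ m³/s².
r_p = 2440 + 336.6 = 2776.6 km = 2.777×10⁶ m.
Specific energy ε = v²/2 − μ/r = -2.212×10⁶ J/kg, so a = −μ/(2ε) = 4.980×10⁶ m.
The apsides satisfy r_p + r_a = 2a, so the apoherm radius is 2a − r_p = 7.183×10⁶ m = 7182.5 km.
Apoherm altitude = 7182.5 − 2440 = 4742.5 km.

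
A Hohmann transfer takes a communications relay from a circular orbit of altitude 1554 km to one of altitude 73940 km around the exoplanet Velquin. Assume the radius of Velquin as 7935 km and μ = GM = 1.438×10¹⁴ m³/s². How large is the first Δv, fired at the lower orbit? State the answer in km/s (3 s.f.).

Δv ≈ 1.32 km/s

r₁ = 7935 + 1554 = 9489.0 km = 9.4890×10⁶ m.
r₂ = 7935 + 73940 = 81875 km = 8.1875×10⁷ m.
Transfer ellipse a_t = (r₁ + r₂)/2 = 4.568×10⁷ m.
At r₁: circular v_c1 = √(μ/r₁) = 3893 m/s; transfer-periapsis v_p = √[μ(2/r₁ − 1/a_t)] = 5212 m/s.
Δv₁ = v_p − v_c1 = 1319 m/s.
= 1.319 km/s.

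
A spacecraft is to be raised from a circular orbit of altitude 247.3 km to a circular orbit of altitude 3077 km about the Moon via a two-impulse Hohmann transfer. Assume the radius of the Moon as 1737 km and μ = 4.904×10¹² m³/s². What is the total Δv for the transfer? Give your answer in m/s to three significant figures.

r₁ = 1737 + 247.3 = 1984.3 km = 1.9843×10⁶ m.
r₂ = 1737 + 3077 = 4814.0 km = 4.8140×10⁶ m.
Transfer ellipse a_t = (r₁ + r₂)/2 = 3.399×10⁶ m.
At r₁: circular v_c1 = √(μ/r₁) = 1572 m/s; transfer-perilune v_p = √[μ(2/r₁ − 1/a_t)] = 1871 m/s.
Δv₁ = v_p − v_c1 = 298.8 m/s.
At r₂: circular v_c2 = √(μ/r₂) = 1009 m/s; transfer-apolune v_a = √[μ(2/r₂ − 1/a_t)] = 771.2 m/s.
Δv₂ = v_c2 − v_a = 238.2 m/s.
Total Δv = Δv₁ + Δv₂ = 536.9 m/s.

Δv_total ≈ 537 m/s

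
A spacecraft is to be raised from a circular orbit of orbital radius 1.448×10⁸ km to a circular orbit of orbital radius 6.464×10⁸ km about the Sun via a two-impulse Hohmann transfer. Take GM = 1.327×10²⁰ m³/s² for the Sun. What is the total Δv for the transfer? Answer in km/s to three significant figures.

Δv_total ≈ 14.1 km/s

r₁ = 1.448×10⁸ km = 1.448×10¹¹ m.
r₂ = 6.464×10⁸ km = 6.464×10¹¹ m.
Transfer ellipse a_t = (r₁ + r₂)/2 = 3.956×10¹¹ m.
At r₁: circular v_c1 = √(μ/r₁) = 30270 m/s; transfer-perihelion v_p = √[μ(2/r₁ − 1/a_t)] = 38700 m/s.
Δv₁ = v_p − v_c1 = 8424 m/s.
At r₂: circular v_c2 = √(μ/r₂) = 14330 m/s; transfer-aphelion v_a = √[μ(2/r₂ − 1/a_t)] = 8668 m/s.
Δv₂ = v_c2 − v_a = 5660 m/s.
Total Δv = Δv₁ + Δv₂ = 14080 m/s = 14.08 km/s.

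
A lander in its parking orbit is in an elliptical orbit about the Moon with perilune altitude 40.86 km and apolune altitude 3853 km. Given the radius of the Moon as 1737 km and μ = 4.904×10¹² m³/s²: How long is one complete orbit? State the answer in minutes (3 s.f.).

T ≈ 334 minutes

r_p = 1737 + 40.86 = 1777.9 km = 1.7779×10⁶ m.
r_a = 1737 + 3853 = 5590.0 km = 5.5900×10⁶ m.
Semi-major axis a = (r_p + r_a)/2 = (1777.9 + 5590.0)/2 = 3683.9 km = 3.684×10⁶ m.
By Kepler's third law T = 2π√(a³/μ) = 2π × 3.193×10³ = 2.006×10⁴ s.
= 334.4 minutes.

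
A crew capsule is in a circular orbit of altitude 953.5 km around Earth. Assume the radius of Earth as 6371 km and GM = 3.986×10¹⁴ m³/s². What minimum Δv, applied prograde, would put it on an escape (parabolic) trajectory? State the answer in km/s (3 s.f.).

Δv ≈ 3.06 km/s

r = 6371 + 953.5 = 7324.5 km = 7.3245×10⁶ m.
Circular speed v_c = √(μ/r) = 7377 m/s.
Escape speed v_esc = √(2μ/r) = √2 × v_c = 10430 m/s.
Δv = v_esc − v_c = 3056 m/s = 3.056 km/s.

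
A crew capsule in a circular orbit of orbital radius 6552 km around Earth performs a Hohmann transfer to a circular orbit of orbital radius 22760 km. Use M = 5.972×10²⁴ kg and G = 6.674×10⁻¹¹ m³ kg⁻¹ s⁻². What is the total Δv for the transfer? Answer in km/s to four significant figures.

μ = GM = 6.674×10⁻¹¹ × 5.972×10²⁴ = 3.986×10¹⁴ m³/s².
r₁ = 6552 km = 6.552×10⁶ m.
r₂ = 22760 km = 2.276×10⁷ m.
Transfer ellipse a_t = (r₁ + r₂)/2 = 1.466×10⁷ m.
At r₁: circular v_c1 = √(μ/r₁) = 7799 m/s; transfer-perigee v_p = √[μ(2/r₁ − 1/a_t)] = 9720 m/s.
Δv₁ = v_p − v_c1 = 1920 m/s.
At r₂: circular v_c2 = √(μ/r₂) = 4185 m/s; transfer-apogee v_a = √[μ(2/r₂ − 1/a_t)] = 2798 m/s.
Δv₂ = v_c2 − v_a = 1387 m/s.
Total Δv = Δv₁ + Δv₂ = 3307 m/s = 3.307 km/s.

Δv_total ≈ 3.307 km/s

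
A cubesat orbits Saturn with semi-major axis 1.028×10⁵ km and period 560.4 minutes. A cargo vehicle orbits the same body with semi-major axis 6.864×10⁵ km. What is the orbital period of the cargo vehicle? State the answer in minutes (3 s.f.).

T₂ ≈ 9670 minutes

Kepler's third law: T² ∝ a³, so T₂ = T₁ (a₂/a₁)^(3/2).
a₂/a₁ = 6.677, (a₂/a₁)^(3/2) = 17.25.
T₂ = 560.4 × 17.25 = 9669 minutes.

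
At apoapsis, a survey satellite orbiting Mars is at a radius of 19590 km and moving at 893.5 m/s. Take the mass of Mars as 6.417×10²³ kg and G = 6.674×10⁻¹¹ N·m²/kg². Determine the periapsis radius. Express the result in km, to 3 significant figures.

periapsis radius ≈ 4380 km

μ = GM = 6.674×10⁻¹¹ × 6.417×10²³ = 4.283×10¹³ m³/s².
r_a = 1.959×10⁷ m.
Specific energy ε = v²/2 − μ/r = -1.787×10⁶ J/kg, so a = −μ/(2ε) = 1.198×10⁷ m.
The apsides satisfy r_p + r_a = 2a, so the periapsis radius is 2a − r_a = 4.376×10⁶ m = 4375.9 km.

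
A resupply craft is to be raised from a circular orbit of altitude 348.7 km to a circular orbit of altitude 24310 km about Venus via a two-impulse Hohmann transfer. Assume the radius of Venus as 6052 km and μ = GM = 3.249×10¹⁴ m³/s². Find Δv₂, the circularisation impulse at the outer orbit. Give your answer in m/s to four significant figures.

r₁ = 6052 + 348.7 = 6400.7 km = 6.4007×10⁶ m.
r₂ = 6052 + 24310 = 30362 km = 3.0362×10⁷ m.
Transfer ellipse a_t = (r₁ + r₂)/2 = 1.838×10⁷ m.
At r₁: circular v_c1 = √(μ/r₁) = 7125 m/s; transfer-periapsis v_p = √[μ(2/r₁ − 1/a_t)] = 9157 m/s.
At r₂: circular v_c2 = √(μ/r₂) = 3271 m/s; transfer-apoapsis v_a = √[μ(2/r₂ − 1/a_t)] = 1930 m/s.
Δv₂ = v_c2 − v_a = 1341 m/s.

Δv ≈ 1341 m/s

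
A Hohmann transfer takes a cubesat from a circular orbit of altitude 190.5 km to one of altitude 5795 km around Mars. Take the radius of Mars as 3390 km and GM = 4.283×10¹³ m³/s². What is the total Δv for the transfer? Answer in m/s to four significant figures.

Δv_total ≈ 1232 m/s

r₁ = 3390 + 190.5 = 3580.5 km = 3.5805×10⁶ m.
r₂ = 3390 + 5795 = 9185.0 km = 9.1850×10⁶ m.
Transfer ellipse a_t = (r₁ + r₂)/2 = 6.383×10⁶ m.
At r₁: circular v_c1 = √(μ/r₁) = 3459 m/s; transfer-periapsis v_p = √[μ(2/r₁ − 1/a_t)] = 4149 m/s.
Δv₁ = v_p − v_c1 = 690.3 m/s.
At r₂: circular v_c2 = √(μ/r₂) = 2159 m/s; transfer-apoapsis v_a = √[μ(2/r₂ − 1/a_t)] = 1617 m/s.
Δv₂ = v_c2 − v_a = 542.1 m/s.
Total Δv = Δv₁ + Δv₂ = 1232 m/s.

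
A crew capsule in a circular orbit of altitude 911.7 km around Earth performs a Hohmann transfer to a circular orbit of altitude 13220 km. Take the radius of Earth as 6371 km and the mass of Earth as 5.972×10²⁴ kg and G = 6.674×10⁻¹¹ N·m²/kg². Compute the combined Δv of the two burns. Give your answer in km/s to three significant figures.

Δv_total ≈ 2.72 km/s

μ = GM = 6.674×10⁻¹¹ × 5.972×10²⁴ = 3.986×10¹⁴ m³/s².
r₁ = 6371 + 911.7 = 7282.7 km = 7.2827×10⁶ m.
r₂ = 6371 + 13220 = 19591 km = 1.9591×10⁷ m.
Transfer ellipse a_t = (r₁ + r₂)/2 = 1.344×10⁷ m.
At r₁: circular v_c1 = √(μ/r₁) = 7398 m/s; transfer-perigee v_p = √[μ(2/r₁ − 1/a_t)] = 8933 m/s.
Δv₁ = v_p − v_c1 = 1535 m/s.
At r₂: circular v_c2 = √(μ/r₂) = 4511 m/s; transfer-apogee v_a = √[μ(2/r₂ − 1/a_t)] = 3321 m/s.
Δv₂ = v_c2 − v_a = 1190 m/s.
Total Δv = Δv₁ + Δv₂ = 2725 m/s = 2.725 km/s.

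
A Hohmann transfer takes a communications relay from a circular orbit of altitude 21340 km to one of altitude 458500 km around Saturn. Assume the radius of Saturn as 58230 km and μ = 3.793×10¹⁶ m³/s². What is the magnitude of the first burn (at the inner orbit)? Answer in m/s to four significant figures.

r₁ = 58230 + 21340 = 79570 km = 7.9570×10⁷ m.
r₂ = 58230 + 458500 = 516730 km = 5.1673×10⁸ m.
Transfer ellipse a_t = (r₁ + r₂)/2 = 2.982×10⁸ m.
At r₁: circular v_c1 = √(μ/r₁) = 21830 m/s; transfer-perikrone v_p = √[μ(2/r₁ − 1/a_t)] = 28740 m/s.
Δv₁ = v_p − v_c1 = 6910 m/s.

Δv ≈ 6910 m/s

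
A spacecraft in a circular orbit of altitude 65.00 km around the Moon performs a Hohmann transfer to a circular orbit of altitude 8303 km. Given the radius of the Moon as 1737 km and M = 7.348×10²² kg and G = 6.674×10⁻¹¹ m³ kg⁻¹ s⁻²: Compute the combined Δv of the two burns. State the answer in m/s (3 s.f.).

Δv_total ≈ 812 m/s

μ = GM = 6.674×10⁻¹¹ × 7.348×10²² = 4.904×10¹² m³/s².
r₁ = 1737 + 65.00 = 1802.0 km = 1.8020×10⁶ m.
r₂ = 1737 + 8303 = 10040 km = 1.0040×10⁷ m.
Transfer ellipse a_t = (r₁ + r₂)/2 = 5.921×10⁶ m.
At r₁: circular v_c1 = √(μ/r₁) = 1650 m/s; transfer-perilune v_p = √[μ(2/r₁ − 1/a_t)] = 2148 m/s.
Δv₁ = v_p − v_c1 = 498.5 m/s.
At r₂: circular v_c2 = √(μ/r₂) = 698.9 m/s; transfer-apolune v_a = √[μ(2/r₂ − 1/a_t)] = 385.6 m/s.
Δv₂ = v_c2 − v_a = 313.3 m/s.
Total Δv = Δv₁ + Δv₂ = 811.8 m/s.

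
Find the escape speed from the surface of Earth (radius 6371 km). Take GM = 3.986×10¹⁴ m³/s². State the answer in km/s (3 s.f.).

r = R = 6.371×10⁶ m.
Escape speed v_esc = √(2μ/r) = √(2 × 3.986×10¹⁴ / 6.371×10⁶) = √(1.251×10⁸) = 11190 m/s.
= 11.19 km/s.

v_esc ≈ 11.2 km/s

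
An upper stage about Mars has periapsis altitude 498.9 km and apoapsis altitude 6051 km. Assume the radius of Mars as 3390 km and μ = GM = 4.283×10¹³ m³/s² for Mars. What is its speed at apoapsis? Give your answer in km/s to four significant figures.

v ≈ 1.627 km/s

r_p = 3390 + 498.9 = 3888.9 km = 3.8889×10⁶ m.
r_a = 3390 + 6051 = 9441.0 km = 9.4410×10⁶ m.
Semi-major axis a = (r_p + r_a)/2 = 6664.9 km = 6.665×10⁶ m.
Vis-viva: v² = μ(2/r − 1/a) = 4.283×10¹³ × (2.118×10⁻⁷ − 1.500×10⁻⁷) = 2.647×10⁶ m²/s².
v = 1627 m/s = 1.627 km/s.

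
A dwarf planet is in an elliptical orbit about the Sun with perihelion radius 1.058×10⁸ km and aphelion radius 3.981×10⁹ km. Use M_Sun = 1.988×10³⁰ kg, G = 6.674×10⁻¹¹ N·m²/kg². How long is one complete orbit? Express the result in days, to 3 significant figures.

μ = GM = 6.674×10⁻¹¹ × 1.988×10³⁰ = 1.327×10²⁰ m³/s².
Semi-major axis a = (r_p + r_a)/2 = (1.0580×10⁸ + 3.9810×10⁹)/2 = 2.0434×10⁹ km = 2.043×10¹² m.
By Kepler's third law T = 2π√(a³/μ) = 2π × 2.536×10⁸ = 1.593×10⁹ s.
= 18440 days.

T ≈ 18400 days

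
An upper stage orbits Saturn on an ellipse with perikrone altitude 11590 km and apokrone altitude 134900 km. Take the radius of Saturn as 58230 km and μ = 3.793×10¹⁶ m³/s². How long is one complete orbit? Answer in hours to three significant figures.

r_p = 58230 + 11590 = 69820 km = 6.9820×10⁷ m.
r_a = 58230 + 134900 = 193130 km = 1.9313×10⁸ m.
Semi-major axis a = (r_p + r_a)/2 = (69820 + 1.9313×10⁵)/2 = 1.3148×10⁵ km = 1.315×10⁸ m.
By Kepler's third law T = 2π√(a³/μ) = 2π × 7.741×10³ = 4.864×10⁴ s.
= 13.51 hours.

T ≈ 13.5 hours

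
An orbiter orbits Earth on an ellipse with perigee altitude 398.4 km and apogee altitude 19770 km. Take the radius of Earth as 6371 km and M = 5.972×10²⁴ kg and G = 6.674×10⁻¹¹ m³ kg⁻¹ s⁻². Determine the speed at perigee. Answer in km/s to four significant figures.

v ≈ 9.671 km/s

μ = GM = 6.674×10⁻¹¹ × 5.972×10²⁴ = 3.986×10¹⁴ m³/s².
r_p = 6371 + 398.4 = 6769.4 km = 6.7694×10⁶ m.
r_a = 6371 + 19770 = 26141 km = 2.6141×10⁷ m.
Semi-major axis a = (r_p + r_a)/2 = 16455 km = 1.646×10⁷ m.
Vis-viva: v² = μ(2/r − 1/a) = 3.986×10¹⁴ × (2.954×10⁻⁷ − 6.077×10⁻⁸) = 9.354×10⁷ m²/s².
v = 9671 m/s = 9.671 km/s.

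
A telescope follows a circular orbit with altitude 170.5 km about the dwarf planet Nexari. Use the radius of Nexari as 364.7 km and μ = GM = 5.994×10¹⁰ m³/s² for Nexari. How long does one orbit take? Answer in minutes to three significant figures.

r = 364.7 + 170.5 = 535.20 km = 5.3520×10⁵ m.
Kepler's third law: T = 2π√(r³/μ) = 2π√((5.352×10⁵)³ / 5.994×10¹⁰).
r³/μ = 2.558×10⁶ s², so T = 2π × 1.599×10³ = 1.005×10⁴ s.
Converting: 1.005×10⁴ s ÷ 60.00 = 167.5 minutes.

T ≈ 167 minutes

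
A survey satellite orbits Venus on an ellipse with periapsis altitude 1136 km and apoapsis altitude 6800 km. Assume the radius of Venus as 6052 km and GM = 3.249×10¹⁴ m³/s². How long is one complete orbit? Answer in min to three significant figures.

T ≈ 184 min

r_p = 6052 + 1136 = 7188.0 km = 7.1880×10⁶ m.
r_a = 6052 + 6800 = 12852 km = 1.2852×10⁷ m.
Semi-major axis a = (r_p + r_a)/2 = (7188.0 + 12852)/2 = 10020 km = 1.002×10⁷ m.
By Kepler's third law T = 2π√(a³/μ) = 2π × 1.760×10³ = 1.106×10⁴ s.
= 184.3 min.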